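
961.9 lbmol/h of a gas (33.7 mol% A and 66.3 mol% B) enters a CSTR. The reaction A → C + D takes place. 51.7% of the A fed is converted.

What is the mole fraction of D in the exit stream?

A reacted = 0.517 × 324.2 = 167.6 lbmol/h; ν_A = −1, so ξ = 167.6/1 = 167.6 lbmol/h.
Outlet amounts (n = n₀ + ν ξ):
  A: 324.2 − 1(167.6) = 156.6
  C: 0 + 1(167.6) = 167.6
  D: 0 + 1(167.6) = 167.6
  B: 637.7 (inert)
Total out = 1129 lbmol/h; y_D = 167.6 / 1129 = 0.1484.

0.148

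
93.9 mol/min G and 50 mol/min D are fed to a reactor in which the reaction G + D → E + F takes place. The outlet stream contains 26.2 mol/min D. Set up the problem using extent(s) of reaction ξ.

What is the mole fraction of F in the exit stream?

0.165

For D: n = n₀ − 1ξ → 26.2 = 50 − 1ξ, giving ξ = 23.8 mol/min.
Outlet amounts (n = n₀ + ν ξ):
  G: 93.9 − 1(23.8) = 70.1
  D: 50 − 1(23.8) = 26.2
  E: 0 + 1(23.8) = 23.8
  F: 0 + 1(23.8) = 23.8
Total out = 143.9 mol/min; y_F = 23.8 / 143.9 = 0.1654.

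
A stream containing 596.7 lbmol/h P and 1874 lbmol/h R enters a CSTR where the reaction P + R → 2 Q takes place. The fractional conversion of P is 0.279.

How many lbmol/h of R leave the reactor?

1710 lbmol/h

P reacted = 0.279 × 596.7 = 166.5 lbmol/h; ν_P = −1, so ξ = 166.5/1 = 166.5 lbmol/h.
Outlet amounts (n = n₀ + ν ξ):
  P: 596.7 − 1(166.5) = 430.2
  R: 1874 − 1(166.5) = 1708
  Q: 0 + 2(166.5) = 333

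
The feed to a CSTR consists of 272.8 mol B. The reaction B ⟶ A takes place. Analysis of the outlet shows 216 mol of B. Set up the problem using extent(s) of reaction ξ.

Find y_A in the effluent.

For B: n = n₀ − 1ξ → 216 = 272.8 − 1ξ, giving ξ = 56.8 mol.
Outlet amounts (n = n₀ + ν ξ):
  B: 272.8 − 1(56.8) = 216
  A: 0 + 1(56.8) = 56.8
Total out = 272.8 mol; y_A = 56.8 / 272.8 = 0.2082.

0.208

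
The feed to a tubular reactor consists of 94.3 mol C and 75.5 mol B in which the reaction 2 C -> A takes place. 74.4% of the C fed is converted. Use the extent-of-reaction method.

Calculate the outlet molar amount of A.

C reacted = 0.744 × 94.3 = 70.16 mol; ν_C = −2, so ξ = 70.16/2 = 35.08 mol.
Outlet amounts (n = n₀ + ν ξ):
  C: 94.3 − 2(35.08) = 24.14
  A: 0 + 1(35.08) = 35.08
  B: 75.5 (inert)

35.1 mol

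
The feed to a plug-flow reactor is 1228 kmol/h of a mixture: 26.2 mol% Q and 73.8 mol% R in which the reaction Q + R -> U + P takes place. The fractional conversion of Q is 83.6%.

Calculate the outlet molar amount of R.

Q reacted = 0.836 × 321.7 = 269 kmol/h; ν_Q = −1, so ξ = 269/1 = 269 kmol/h.
Outlet amounts (n = n₀ + ν ξ):
  Q: 321.7 − 1(269) = 52.76
  R: 906.3 − 1(269) = 637.3
  U: 0 + 1(269) = 269
  P: 0 + 1(269) = 269

637 kmol/h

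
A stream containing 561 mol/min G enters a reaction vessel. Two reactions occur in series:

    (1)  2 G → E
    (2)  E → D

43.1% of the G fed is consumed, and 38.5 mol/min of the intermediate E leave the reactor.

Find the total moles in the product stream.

Conversion of G: G consumed = 2ξ₁ = 0.431 × 561 → ξ₁ = 120.9 mol/min.
E balance: n_E = 0 + 1ξ₁ − 1ξ₂ = 38.5 → ξ₂ = (1·120.9 − 38.5)/1 = 82.4 mol/min.
Outlet amounts (n = n₀ + Σ ν·ξ):
  G: 561 − 2(120.9) = 319.2
  E: 0 + 1(120.9) − 1(82.4) = 38.5
  D: 0 + 1(82.4) = 82.4
Total out = 319.2 + 38.5 + 82.4 = 440.1 mol/min.

440 mol/min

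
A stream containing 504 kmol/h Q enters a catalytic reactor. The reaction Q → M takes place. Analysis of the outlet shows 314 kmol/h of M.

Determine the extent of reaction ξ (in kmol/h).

For M: n = n₀ + 1ξ → 314 = 0 + 1ξ, giving ξ = 314 kmol/h.
Outlet amounts (n = n₀ + ν ξ):
  Q: 504 − 1(314) = 190
  M: 0 + 1(314) = 314

ξ = 314 kmol/h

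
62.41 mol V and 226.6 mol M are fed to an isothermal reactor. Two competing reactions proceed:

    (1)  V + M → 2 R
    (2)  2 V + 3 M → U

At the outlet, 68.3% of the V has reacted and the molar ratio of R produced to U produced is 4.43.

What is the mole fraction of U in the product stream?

Conversion of V: V consumed = 0.683 × 62.41 = 42.63 mol = 1ξ₁ + 2ξ₂.
Selectivity: 2ξ₁ / (1ξ₂) = 4.43 → ξ₁ = 2.215 ξ₂.
Substitute: (1·2.215 + 2) ξ₂ = 42.63 → ξ₂ = 10.11 mol, ξ₁ = 22.4 mol.
Outlet amounts (n = n₀ + Σ ν·ξ):
  V: 62.41 − 1(22.4) − 2(10.11) = 19.78
  M: 226.6 − 1(22.4) − 3(10.11) = 173.9
  R: 0 + 2(22.4) = 44.8
  U: 0 + 1(10.11) = 10.11
Total out = 248.6 mol; y_U = 10.11 / 248.6 = 0.04069.

0.0407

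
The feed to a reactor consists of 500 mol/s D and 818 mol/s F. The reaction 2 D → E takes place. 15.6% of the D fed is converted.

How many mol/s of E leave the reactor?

39 mol/s

D reacted = 0.156 × 500 = 78 mol/s; ν_D = −2, so ξ = 78/2 = 39 mol/s.
Outlet amounts (n = n₀ + ν ξ):
  D: 500 − 2(39) = 422
  E: 0 + 1(39) = 39
  F: 818 (inert)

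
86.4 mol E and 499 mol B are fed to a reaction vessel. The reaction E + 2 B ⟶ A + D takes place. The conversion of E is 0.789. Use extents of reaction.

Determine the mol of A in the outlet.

E reacted = 0.789 × 86.4 = 68.17 mol; ν_E = −1, so ξ = 68.17/1 = 68.17 mol.
Outlet amounts (n = n₀ + ν ξ):
  E: 86.4 − 1(68.17) = 18.23
  B: 499 − 2(68.17) = 362.7
  A: 0 + 1(68.17) = 68.17
  D: 0 + 1(68.17) = 68.17

68.2 mol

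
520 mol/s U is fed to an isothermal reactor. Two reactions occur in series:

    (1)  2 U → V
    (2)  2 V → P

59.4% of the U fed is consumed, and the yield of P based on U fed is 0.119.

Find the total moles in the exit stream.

Conversion of U: U consumed = 2ξ₁ = 0.594 × 520 → ξ₁ = 154.4 mol/s.
Yield of P: 1ξ₂ / 520 = 0.119 → ξ₂ = 61.88 mol/s.
Outlet amounts (n = n₀ + Σ ν·ξ):
  U: 520 − 2(154.4) = 211.1
  V: 0 + 1(154.4) − 2(61.88) = 30.68
  P: 0 + 1(61.88) = 61.88
Total out = 211.1 + 30.68 + 61.88 = 303.7 mol/s.

304 mol/s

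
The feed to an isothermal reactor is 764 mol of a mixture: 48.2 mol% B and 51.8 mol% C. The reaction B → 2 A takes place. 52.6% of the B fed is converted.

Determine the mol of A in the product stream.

387 mol

B reacted = 0.526 × 368.2 = 193.7 mol; ν_B = −1, so ξ = 193.7/1 = 193.7 mol.
Outlet amounts (n = n₀ + ν ξ):
  B: 368.2 − 1(193.7) = 174.5
  A: 0 + 2(193.7) = 387.4
  C: 395.8 (inert)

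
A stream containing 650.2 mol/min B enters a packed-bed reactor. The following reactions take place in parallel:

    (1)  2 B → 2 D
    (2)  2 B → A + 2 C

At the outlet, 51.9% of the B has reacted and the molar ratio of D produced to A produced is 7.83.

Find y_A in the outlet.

0.0501

Conversion of B: B consumed = 0.519 × 650.2 = 337.5 mol/min = 2ξ₁ + 2ξ₂.
Selectivity: 2ξ₁ / (1ξ₂) = 7.83 → ξ₁ = 3.915 ξ₂.
Substitute: (2·3.915 + 2) ξ₂ = 337.5 → ξ₂ = 34.33 mol/min, ξ₁ = 134.4 mol/min.
Outlet amounts (n = n₀ + Σ ν·ξ):
  B: 650.2 − 2(134.4) − 2(34.33) = 312.7
  D: 0 + 2(134.4) = 268.8
  A: 0 + 1(34.33) = 34.33
  C: 0 + 2(34.33) = 68.66
Total out = 684.5 mol/min; y_A = 34.33 / 684.5 = 0.05015.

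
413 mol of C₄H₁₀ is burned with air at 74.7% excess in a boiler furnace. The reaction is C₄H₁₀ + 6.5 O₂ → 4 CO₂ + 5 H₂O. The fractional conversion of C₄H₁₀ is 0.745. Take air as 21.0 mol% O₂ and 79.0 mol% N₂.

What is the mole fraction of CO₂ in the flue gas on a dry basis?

Stoichiometric O₂ = 6.5 × 413 = 2684 mol; O₂ fed = 2684 × 1.747 = 4690 mol.
N₂ fed = 4690 × 79/21 = 17640 mol.
Fuel reacted = 0.745 × 413 → ξ = 307.7 mol.
Outlet (n = n₀ + ν ξ):
  C₄H₁₀: 413 − 1(307.7) = 105.3
  O₂: 4690 − 6.5(307.7) = 2690
  N₂: 17640 (inert)
  CO₂: 0 + 4(307.7) = 1231
  H₂O: 0 + 5(307.7) = 1538
Dry total = 21670 mol; y_CO₂ (dry) = 1231 / 21670 = 0.0568.

0.0568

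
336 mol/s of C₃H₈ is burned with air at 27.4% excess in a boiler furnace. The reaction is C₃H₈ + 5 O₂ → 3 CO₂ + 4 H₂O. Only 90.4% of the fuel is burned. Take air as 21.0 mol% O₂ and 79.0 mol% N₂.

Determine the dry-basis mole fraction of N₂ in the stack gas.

0.837

Stoichiometric O₂ = 5 × 336 = 1680 mol/s; O₂ fed = 1680 × 1.274 = 2140 mol/s.
N₂ fed = 2140 × 79/21 = 8052 mol/s.
Fuel reacted = 0.904 × 336 → ξ = 303.7 mol/s.
Outlet (n = n₀ + ν ξ):
  C₃H₈: 336 − 1(303.7) = 32.26
  O₂: 2140 − 5(303.7) = 621.6
  N₂: 8052 (inert)
  CO₂: 0 + 3(303.7) = 911.2
  H₂O: 0 + 4(303.7) = 1215
Dry total = 9617 mol/s; y_N₂ (dry) = 8052 / 9617 = 0.8373.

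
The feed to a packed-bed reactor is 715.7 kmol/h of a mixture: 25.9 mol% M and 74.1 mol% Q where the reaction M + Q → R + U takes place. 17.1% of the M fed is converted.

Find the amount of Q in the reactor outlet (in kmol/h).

M reacted = 0.171 × 185.4 = 31.7 kmol/h; ν_M = −1, so ξ = 31.7/1 = 31.7 kmol/h.
Outlet amounts (n = n₀ + ν ξ):
  M: 185.4 − 1(31.7) = 153.7
  Q: 530.3 − 1(31.7) = 498.6
  R: 0 + 1(31.7) = 31.7
  U: 0 + 1(31.7) = 31.7

499 kmol/h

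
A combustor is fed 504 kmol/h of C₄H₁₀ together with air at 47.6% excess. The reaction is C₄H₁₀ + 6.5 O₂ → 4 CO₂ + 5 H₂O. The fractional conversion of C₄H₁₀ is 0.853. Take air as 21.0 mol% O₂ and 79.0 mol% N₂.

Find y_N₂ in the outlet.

0.752

Stoichiometric O₂ = 6.5 × 504 = 3276 kmol/h; O₂ fed = 3276 × 1.476 = 4835 kmol/h.
N₂ fed = 4835 × 79/21 = 18190 kmol/h.
Fuel reacted = 0.853 × 504 → ξ = 429.9 kmol/h.
Outlet (n = n₀ + ν ξ):
  C₄H₁₀: 504 − 1(429.9) = 74.09
  O₂: 4835 − 6.5(429.9) = 2041
  N₂: 18190 (inert)
  CO₂: 0 + 4(429.9) = 1720
  H₂O: 0 + 5(429.9) = 2150
Total out = 24170 kmol/h; y_N₂ = 18190 / 24170 = 0.7525.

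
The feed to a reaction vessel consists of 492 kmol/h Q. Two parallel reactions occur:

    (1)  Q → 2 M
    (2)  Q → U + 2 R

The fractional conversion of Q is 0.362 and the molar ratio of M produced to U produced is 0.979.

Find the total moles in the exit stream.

Conversion of Q: Q consumed = 0.362 × 492 = 178.1 kmol/h = 1ξ₁ + 1ξ₂.
Selectivity: 2ξ₁ / (1ξ₂) = 0.979 → ξ₁ = 0.4895 ξ₂.
Substitute: (1·0.4895 + 1) ξ₂ = 178.1 → ξ₂ = 119.6 kmol/h, ξ₁ = 58.53 kmol/h.
Outlet amounts (n = n₀ + Σ ν·ξ):
  Q: 492 − 1(58.53) − 1(119.6) = 313.9
  M: 0 + 2(58.53) = 117.1
  U: 0 + 1(119.6) = 119.6
  R: 0 + 2(119.6) = 239.1
Total out = 313.9 + 117.1 + 119.6 + 239.1 = 789.7 kmol/h.

790 kmol/h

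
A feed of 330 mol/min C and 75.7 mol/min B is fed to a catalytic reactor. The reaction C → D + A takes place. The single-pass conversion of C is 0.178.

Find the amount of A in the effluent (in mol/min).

C reacted = 0.178 × 330 = 58.74 mol/min; ν_C = −1, so ξ = 58.74/1 = 58.74 mol/min.
Outlet amounts (n = n₀ + ν ξ):
  C: 330 − 1(58.74) = 271.3
  D: 0 + 1(58.74) = 58.74
  A: 0 + 1(58.74) = 58.74
  B: 75.7 (inert)

58.7 mol/min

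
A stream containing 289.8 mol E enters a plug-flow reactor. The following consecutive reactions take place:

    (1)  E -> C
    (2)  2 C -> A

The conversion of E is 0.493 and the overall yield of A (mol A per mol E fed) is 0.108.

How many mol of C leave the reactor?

Conversion of E: E consumed = 1ξ₁ = 0.493 × 289.8 → ξ₁ = 142.9 mol.
Yield of A: 1ξ₂ / 289.8 = 0.108 → ξ₂ = 31.3 mol.
Outlet amounts (n = n₀ + Σ ν·ξ):
  E: 289.8 − 1(142.9) = 146.9
  C: 0 + 1(142.9) − 2(31.3) = 80.27
  A: 0 + 1(31.3) = 31.3

80.3 mol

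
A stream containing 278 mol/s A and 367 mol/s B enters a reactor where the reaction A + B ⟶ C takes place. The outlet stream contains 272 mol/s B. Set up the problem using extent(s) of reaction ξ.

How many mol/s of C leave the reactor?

95 mol/s

For B: n = n₀ − 1ξ → 272 = 367 − 1ξ, giving ξ = 95 mol/s.
Outlet amounts (n = n₀ + ν ξ):
  A: 278 − 1(95) = 183
  B: 367 − 1(95) = 272
  C: 0 + 1(95) = 95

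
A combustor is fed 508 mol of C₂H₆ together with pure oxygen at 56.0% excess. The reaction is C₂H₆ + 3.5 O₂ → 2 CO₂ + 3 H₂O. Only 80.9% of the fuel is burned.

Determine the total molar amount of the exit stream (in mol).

Stoichiometric O₂ = 3.5 × 508 = 1778 mol; O₂ fed = 1778 × 1.560 = 2774 mol.
Fuel reacted = 0.809 × 508 → ξ = 411 mol.
Outlet (n = n₀ + ν ξ):
  C₂H₆: 508 − 1(411) = 97.03
  O₂: 2774 − 3.5(411) = 1335
  CO₂: 0 + 2(411) = 821.9
  H₂O: 0 + 3(411) = 1233
Total out = 97.03 + 1335 + 821.9 + 1233 = 3487 mol.

3490 mol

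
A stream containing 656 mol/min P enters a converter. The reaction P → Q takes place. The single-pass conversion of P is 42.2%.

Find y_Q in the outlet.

0.422

P reacted = 0.422 × 656 = 276.8 mol/min; ν_P = −1, so ξ = 276.8/1 = 276.8 mol/min.
Outlet amounts (n = n₀ + ν ξ):
  P: 656 − 1(276.8) = 379.2
  Q: 0 + 1(276.8) = 276.8
Total out = 656 mol/min; y_Q = 276.8 / 656 = 0.422.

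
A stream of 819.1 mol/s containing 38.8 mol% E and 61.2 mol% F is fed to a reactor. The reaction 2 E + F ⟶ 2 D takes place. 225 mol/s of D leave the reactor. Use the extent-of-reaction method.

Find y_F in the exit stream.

0.55

For D: n = n₀ + 2ξ → 225 = 0 + 2ξ, giving ξ = 112.5 mol/s.
Outlet amounts (n = n₀ + ν ξ):
  E: 317.8 − 2(112.5) = 92.81
  F: 501.3 − 1(112.5) = 388.8
  D: 0 + 2(112.5) = 225
Total out = 706.6 mol/s; y_F = 388.8 / 706.6 = 0.5502.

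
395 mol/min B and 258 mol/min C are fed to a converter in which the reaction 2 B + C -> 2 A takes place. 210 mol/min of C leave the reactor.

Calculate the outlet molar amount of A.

For C: n = n₀ − 1ξ → 210 = 258 − 1ξ, giving ξ = 48 mol/min.
Outlet amounts (n = n₀ + ν ξ):
  B: 395 − 2(48) = 299
  C: 258 − 1(48) = 210
  A: 0 + 2(48) = 96

96 mol/min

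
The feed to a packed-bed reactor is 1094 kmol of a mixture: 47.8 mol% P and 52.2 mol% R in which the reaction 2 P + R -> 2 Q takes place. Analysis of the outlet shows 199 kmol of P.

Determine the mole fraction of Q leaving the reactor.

0.348

For P: n = n₀ − 2ξ → 199 = 522.9 − 2ξ, giving ξ = 162 kmol.
Outlet amounts (n = n₀ + ν ξ):
  P: 522.9 − 2(162) = 199
  R: 571.1 − 1(162) = 409.1
  Q: 0 + 2(162) = 323.9
Total out = 932 kmol; y_Q = 323.9 / 932 = 0.3476.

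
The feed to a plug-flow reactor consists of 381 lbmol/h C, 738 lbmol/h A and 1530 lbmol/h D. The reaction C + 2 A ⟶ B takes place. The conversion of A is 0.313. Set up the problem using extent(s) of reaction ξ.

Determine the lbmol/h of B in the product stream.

115 lbmol/h

A reacted = 0.313 × 738 = 231 lbmol/h; ν_A = −2, so ξ = 231/2 = 115.5 lbmol/h.
Outlet amounts (n = n₀ + ν ξ):
  C: 381 − 1(115.5) = 265.5
  A: 738 − 2(115.5) = 507
  B: 0 + 1(115.5) = 115.5
  D: 1530 (inert)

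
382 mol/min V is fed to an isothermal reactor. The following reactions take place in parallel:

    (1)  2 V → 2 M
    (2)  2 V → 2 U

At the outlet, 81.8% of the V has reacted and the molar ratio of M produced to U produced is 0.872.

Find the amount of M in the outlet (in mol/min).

Conversion of V: V consumed = 0.818 × 382 = 312.5 mol/min = 2ξ₁ + 2ξ₂.
Selectivity: 2ξ₁ / (2ξ₂) = 0.872 → ξ₁ = 0.872 ξ₂.
Substitute: (2·0.872 + 2) ξ₂ = 312.5 → ξ₂ = 83.46 mol/min, ξ₁ = 72.78 mol/min.
Outlet amounts (n = n₀ + Σ ν·ξ):
  V: 382 − 2(72.78) − 2(83.46) = 69.52
  M: 0 + 2(72.78) = 145.6
  U: 0 + 2(83.46) = 166.9

146 mol/min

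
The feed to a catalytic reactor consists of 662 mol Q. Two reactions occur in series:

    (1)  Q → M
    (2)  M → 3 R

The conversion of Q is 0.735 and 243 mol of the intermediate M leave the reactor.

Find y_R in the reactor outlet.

0.636

Conversion of Q: Q consumed = 1ξ₁ = 0.735 × 662 → ξ₁ = 486.6 mol.
M balance: n_M = 0 + 1ξ₁ − 1ξ₂ = 243 → ξ₂ = (1·486.6 − 243)/1 = 243.6 mol.
Outlet amounts (n = n₀ + Σ ν·ξ):
  Q: 662 − 1(486.6) = 175.4
  M: 0 + 1(486.6) − 1(243.6) = 243
  R: 0 + 3(243.6) = 730.7
Total out = 1149 mol; y_R = 730.7 / 1149 = 0.6359.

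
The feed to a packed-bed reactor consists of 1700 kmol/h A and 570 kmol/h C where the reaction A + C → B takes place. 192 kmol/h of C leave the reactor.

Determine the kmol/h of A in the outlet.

For C: n = n₀ − 1ξ → 192 = 570 − 1ξ, giving ξ = 378 kmol/h.
Outlet amounts (n = n₀ + ν ξ):
  A: 1700 − 1(378) = 1322
  C: 570 − 1(378) = 192
  B: 0 + 1(378) = 378

1320 kmol/h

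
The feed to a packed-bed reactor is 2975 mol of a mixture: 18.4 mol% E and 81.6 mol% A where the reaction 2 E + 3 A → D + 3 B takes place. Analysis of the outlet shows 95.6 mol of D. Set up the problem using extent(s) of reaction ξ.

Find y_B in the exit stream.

0.0996

For D: n = n₀ + 1ξ → 95.6 = 0 + 1ξ, giving ξ = 95.6 mol.
Outlet amounts (n = n₀ + ν ξ):
  E: 547.4 − 2(95.6) = 356.2
  A: 2428 − 3(95.6) = 2141
  D: 0 + 1(95.6) = 95.6
  B: 0 + 3(95.6) = 286.8
Total out = 2879 mol; y_B = 286.8 / 2879 = 0.0996.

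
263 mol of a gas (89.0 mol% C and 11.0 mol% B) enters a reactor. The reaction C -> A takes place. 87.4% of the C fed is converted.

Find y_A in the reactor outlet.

C reacted = 0.874 × 234.1 = 204.6 mol; ν_C = −1, so ξ = 204.6/1 = 204.6 mol.
Outlet amounts (n = n₀ + ν ξ):
  C: 234.1 − 1(204.6) = 29.49
  A: 0 + 1(204.6) = 204.6
  B: 28.93 (inert)
Total out = 263 mol; y_A = 204.6 / 263 = 0.7779.

0.778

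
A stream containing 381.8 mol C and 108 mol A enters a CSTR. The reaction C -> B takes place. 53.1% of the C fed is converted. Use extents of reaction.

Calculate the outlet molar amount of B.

C reacted = 0.531 × 381.8 = 202.7 mol; ν_C = −1, so ξ = 202.7/1 = 202.7 mol.
Outlet amounts (n = n₀ + ν ξ):
  C: 381.8 − 1(202.7) = 179.1
  B: 0 + 1(202.7) = 202.7
  A: 108 (inert)

203 mol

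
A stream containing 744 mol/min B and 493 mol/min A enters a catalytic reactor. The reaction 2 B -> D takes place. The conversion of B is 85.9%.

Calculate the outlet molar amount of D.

B reacted = 0.859 × 744 = 639.1 mol/min; ν_B = −2, so ξ = 639.1/2 = 319.5 mol/min.
Outlet amounts (n = n₀ + ν ξ):
  B: 744 − 2(319.5) = 104.9
  D: 0 + 1(319.5) = 319.5
  A: 493 (inert)

320 mol/min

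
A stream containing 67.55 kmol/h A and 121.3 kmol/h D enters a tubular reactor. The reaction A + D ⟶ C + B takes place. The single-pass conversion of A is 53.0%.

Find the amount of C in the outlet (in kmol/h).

35.8 kmol/h

A reacted = 0.53 × 67.55 = 35.8 kmol/h; ν_A = −1, so ξ = 35.8/1 = 35.8 kmol/h.
Outlet amounts (n = n₀ + ν ξ):
  A: 67.55 − 1(35.8) = 31.75
  D: 121.3 − 1(35.8) = 85.5
  C: 0 + 1(35.8) = 35.8
  B: 0 + 1(35.8) = 35.8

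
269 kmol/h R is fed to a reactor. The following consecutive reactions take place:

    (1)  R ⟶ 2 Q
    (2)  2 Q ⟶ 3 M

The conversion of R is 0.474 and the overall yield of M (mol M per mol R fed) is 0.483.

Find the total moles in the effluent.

Conversion of R: R consumed = 1ξ₁ = 0.474 × 269 → ξ₁ = 127.5 kmol/h.
Yield of M: 3ξ₂ / 269 = 0.483 → ξ₂ = 43.31 kmol/h.
Outlet amounts (n = n₀ + Σ ν·ξ):
  R: 269 − 1(127.5) = 141.5
  Q: 0 + 2(127.5) − 2(43.31) = 168.4
  M: 0 + 3(43.31) = 129.9
Total out = 141.5 + 168.4 + 129.9 = 439.8 kmol/h.

440 kmol/h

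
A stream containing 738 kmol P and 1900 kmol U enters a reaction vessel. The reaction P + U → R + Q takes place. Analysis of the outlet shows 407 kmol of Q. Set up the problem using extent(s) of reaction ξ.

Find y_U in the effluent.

0.566

For Q: n = n₀ + 1ξ → 407 = 0 + 1ξ, giving ξ = 407 kmol.
Outlet amounts (n = n₀ + ν ξ):
  P: 738 − 1(407) = 331
  U: 1900 − 1(407) = 1493
  R: 0 + 1(407) = 407
  Q: 0 + 1(407) = 407
Total out = 2638 kmol; y_U = 1493 / 2638 = 0.566.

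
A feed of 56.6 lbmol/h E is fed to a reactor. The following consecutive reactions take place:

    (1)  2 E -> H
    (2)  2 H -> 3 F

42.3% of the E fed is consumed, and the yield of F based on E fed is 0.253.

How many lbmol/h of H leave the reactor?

2.42 lbmol/h

Conversion of E: E consumed = 2ξ₁ = 0.423 × 56.6 → ξ₁ = 11.97 lbmol/h.
Yield of F: 3ξ₂ / 56.6 = 0.253 → ξ₂ = 4.773 lbmol/h.
Outlet amounts (n = n₀ + Σ ν·ξ):
  E: 56.6 − 2(11.97) = 32.66
  H: 0 + 1(11.97) − 2(4.773) = 2.424
  F: 0 + 3(4.773) = 14.32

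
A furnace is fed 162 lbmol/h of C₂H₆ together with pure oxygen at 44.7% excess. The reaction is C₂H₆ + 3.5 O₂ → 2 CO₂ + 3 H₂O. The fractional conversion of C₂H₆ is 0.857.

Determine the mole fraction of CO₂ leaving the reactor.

0.264

Stoichiometric O₂ = 3.5 × 162 = 567 lbmol/h; O₂ fed = 567 × 1.447 = 820.4 lbmol/h.
Fuel reacted = 0.857 × 162 → ξ = 138.8 lbmol/h.
Outlet (n = n₀ + ν ξ):
  C₂H₆: 162 − 1(138.8) = 23.17
  O₂: 820.4 − 3.5(138.8) = 334.5
  CO₂: 0 + 2(138.8) = 277.7
  H₂O: 0 + 3(138.8) = 416.5
Total out = 1052 lbmol/h; y_CO₂ = 277.7 / 1052 = 0.264.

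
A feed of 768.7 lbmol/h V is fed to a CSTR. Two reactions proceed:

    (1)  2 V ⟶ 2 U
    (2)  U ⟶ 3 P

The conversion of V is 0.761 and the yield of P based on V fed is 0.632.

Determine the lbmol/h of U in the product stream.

Conversion of V: V consumed = 2ξ₁ = 0.761 × 768.7 → ξ₁ = 292.5 lbmol/h.
Yield of P: 3ξ₂ / 768.7 = 0.632 → ξ₂ = 161.9 lbmol/h.
Outlet amounts (n = n₀ + Σ ν·ξ):
  V: 768.7 − 2(292.5) = 183.7
  U: 0 + 2(292.5) − 1(161.9) = 423
  P: 0 + 3(161.9) = 485.8

423 lbmol/h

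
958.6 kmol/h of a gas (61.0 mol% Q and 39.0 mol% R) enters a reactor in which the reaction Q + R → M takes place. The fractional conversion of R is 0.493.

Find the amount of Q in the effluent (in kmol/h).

400 kmol/h

R reacted = 0.493 × 373.9 = 184.3 kmol/h; ν_R = −1, so ξ = 184.3/1 = 184.3 kmol/h.
Outlet amounts (n = n₀ + ν ξ):
  Q: 584.7 − 1(184.3) = 400.4
  R: 373.9 − 1(184.3) = 189.5
  M: 0 + 1(184.3) = 184.3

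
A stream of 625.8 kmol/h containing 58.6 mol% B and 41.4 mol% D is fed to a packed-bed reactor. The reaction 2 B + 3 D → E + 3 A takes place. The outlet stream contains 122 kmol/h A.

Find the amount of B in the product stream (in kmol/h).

For A: n = n₀ + 3ξ → 122 = 0 + 3ξ, giving ξ = 40.67 kmol/h.
Outlet amounts (n = n₀ + ν ξ):
  B: 366.7 − 2(40.67) = 285.4
  D: 259.1 − 3(40.67) = 137.1
  E: 0 + 1(40.67) = 40.67
  A: 0 + 3(40.67) = 122

285 kmol/h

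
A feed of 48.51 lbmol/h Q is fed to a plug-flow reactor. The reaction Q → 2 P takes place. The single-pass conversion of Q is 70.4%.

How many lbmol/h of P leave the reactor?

Q reacted = 0.704 × 48.51 = 34.15 lbmol/h; ν_Q = −1, so ξ = 34.15/1 = 34.15 lbmol/h.
Outlet amounts (n = n₀ + ν ξ):
  Q: 48.51 − 1(34.15) = 14.36
  P: 0 + 2(34.15) = 68.3

68.3 lbmol/h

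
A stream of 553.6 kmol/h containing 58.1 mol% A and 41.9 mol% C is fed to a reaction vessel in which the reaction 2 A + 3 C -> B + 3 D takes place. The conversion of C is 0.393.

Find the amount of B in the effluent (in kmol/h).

C reacted = 0.393 × 232 = 91.16 kmol/h; ν_C = −3, so ξ = 91.16/3 = 30.39 kmol/h.
Outlet amounts (n = n₀ + ν ξ):
  A: 321.6 − 2(30.39) = 260.9
  C: 232 − 3(30.39) = 140.8
  B: 0 + 1(30.39) = 30.39
  D: 0 + 3(30.39) = 91.16

30.4 kmol/h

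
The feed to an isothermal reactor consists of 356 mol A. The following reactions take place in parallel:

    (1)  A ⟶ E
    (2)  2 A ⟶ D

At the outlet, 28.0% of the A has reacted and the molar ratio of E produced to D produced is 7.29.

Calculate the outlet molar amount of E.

78.2 mol

Conversion of A: A consumed = 0.28 × 356 = 99.68 mol = 1ξ₁ + 2ξ₂.
Selectivity: 1ξ₁ / (1ξ₂) = 7.29 → ξ₁ = 7.29 ξ₂.
Substitute: (1·7.29 + 2) ξ₂ = 99.68 → ξ₂ = 10.73 mol, ξ₁ = 78.22 mol.
Outlet amounts (n = n₀ + Σ ν·ξ):
  A: 356 − 1(78.22) − 2(10.73) = 256.3
  E: 0 + 1(78.22) = 78.22
  D: 0 + 1(10.73) = 10.73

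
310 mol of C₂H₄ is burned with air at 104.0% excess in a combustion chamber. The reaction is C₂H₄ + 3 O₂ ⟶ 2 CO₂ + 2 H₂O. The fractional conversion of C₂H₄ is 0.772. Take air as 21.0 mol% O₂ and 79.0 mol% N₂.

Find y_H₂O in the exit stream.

Stoichiometric O₂ = 3 × 310 = 930 mol; O₂ fed = 930 × 2.040 = 1897 mol.
N₂ fed = 1897 × 79/21 = 7137 mol.
Fuel reacted = 0.772 × 310 → ξ = 239.3 mol.
Outlet (n = n₀ + ν ξ):
  C₂H₄: 310 − 1(239.3) = 70.68
  O₂: 1897 − 3(239.3) = 1179
  N₂: 7137 (inert)
  CO₂: 0 + 2(239.3) = 478.6
  H₂O: 0 + 2(239.3) = 478.6
Total out = 9344 mol; y_H₂O = 478.6 / 9344 = 0.05122.

0.0512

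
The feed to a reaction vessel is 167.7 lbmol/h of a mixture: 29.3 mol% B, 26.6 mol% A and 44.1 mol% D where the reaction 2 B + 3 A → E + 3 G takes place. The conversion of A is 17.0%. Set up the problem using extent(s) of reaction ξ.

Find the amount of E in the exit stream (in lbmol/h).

A reacted = 0.17 × 44.61 = 7.583 lbmol/h; ν_A = −3, so ξ = 7.583/3 = 2.528 lbmol/h.
Outlet amounts (n = n₀ + ν ξ):
  B: 49.14 − 2(2.528) = 44.08
  A: 44.61 − 3(2.528) = 37.02
  E: 0 + 1(2.528) = 2.528
  G: 0 + 3(2.528) = 7.583
  D: 73.96 (inert)

2.53 lbmol/h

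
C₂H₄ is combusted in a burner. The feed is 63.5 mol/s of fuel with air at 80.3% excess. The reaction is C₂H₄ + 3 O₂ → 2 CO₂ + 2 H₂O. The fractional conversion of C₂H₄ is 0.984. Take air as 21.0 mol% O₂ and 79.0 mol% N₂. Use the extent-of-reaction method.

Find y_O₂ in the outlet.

0.0918

Stoichiometric O₂ = 3 × 63.5 = 190.5 mol/s; O₂ fed = 190.5 × 1.803 = 343.5 mol/s.
N₂ fed = 343.5 × 79/21 = 1292 mol/s.
Fuel reacted = 0.984 × 63.5 → ξ = 62.48 mol/s.
Outlet (n = n₀ + ν ξ):
  C₂H₄: 63.5 − 1(62.48) = 1.016
  O₂: 343.5 − 3(62.48) = 156
  N₂: 1292 (inert)
  CO₂: 0 + 2(62.48) = 125
  H₂O: 0 + 2(62.48) = 125
Total out = 1699 mol/s; y_O₂ = 156 / 1699 = 0.09183.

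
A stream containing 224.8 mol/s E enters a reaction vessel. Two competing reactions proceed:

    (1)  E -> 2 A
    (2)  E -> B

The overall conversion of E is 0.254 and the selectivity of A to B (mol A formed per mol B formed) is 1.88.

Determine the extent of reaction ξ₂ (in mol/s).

Conversion of E: E consumed = 0.254 × 224.8 = 57.1 mol/s = 1ξ₁ + 1ξ₂.
Selectivity: 2ξ₁ / (1ξ₂) = 1.88 → ξ₁ = 0.94 ξ₂.
Substitute: (1·0.94 + 1) ξ₂ = 57.1 → ξ₂ = 29.43 mol/s, ξ₁ = 27.67 mol/s.
Outlet amounts (n = n₀ + Σ ν·ξ):
  E: 224.8 − 1(27.67) − 1(29.43) = 167.7
  A: 0 + 2(27.67) = 55.33
  B: 0 + 1(29.43) = 29.43

ξ₂ = 29.4 mol/s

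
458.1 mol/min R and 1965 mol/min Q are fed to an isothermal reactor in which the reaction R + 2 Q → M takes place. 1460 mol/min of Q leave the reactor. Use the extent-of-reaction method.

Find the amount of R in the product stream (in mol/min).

For Q: n = n₀ − 2ξ → 1460 = 1965 − 2ξ, giving ξ = 252.5 mol/min.
Outlet amounts (n = n₀ + ν ξ):
  R: 458.1 − 1(252.5) = 205.6
  Q: 1965 − 2(252.5) = 1460
  M: 0 + 1(252.5) = 252.5

206 mol/min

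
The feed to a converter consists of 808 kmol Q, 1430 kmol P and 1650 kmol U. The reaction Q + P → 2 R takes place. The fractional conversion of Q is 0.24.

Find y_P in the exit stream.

Q reacted = 0.24 × 808 = 193.9 kmol; ν_Q = −1, so ξ = 193.9/1 = 193.9 kmol.
Outlet amounts (n = n₀ + ν ξ):
  Q: 808 − 1(193.9) = 614.1
  P: 1430 − 1(193.9) = 1236
  R: 0 + 2(193.9) = 387.8
  U: 1650 (inert)
Total out = 3888 kmol; y_P = 1236 / 3888 = 0.3179.

0.318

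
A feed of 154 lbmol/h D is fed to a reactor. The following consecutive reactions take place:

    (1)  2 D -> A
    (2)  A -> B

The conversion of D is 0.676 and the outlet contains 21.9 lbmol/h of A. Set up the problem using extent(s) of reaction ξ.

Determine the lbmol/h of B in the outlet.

Conversion of D: D consumed = 2ξ₁ = 0.676 × 154 → ξ₁ = 52.05 lbmol/h.
A balance: n_A = 0 + 1ξ₁ − 1ξ₂ = 21.9 → ξ₂ = (1·52.05 − 21.9)/1 = 30.15 lbmol/h.
Outlet amounts (n = n₀ + Σ ν·ξ):
  D: 154 − 2(52.05) = 49.9
  A: 0 + 1(52.05) − 1(30.15) = 21.9
  B: 0 + 1(30.15) = 30.15

30.2 lbmol/h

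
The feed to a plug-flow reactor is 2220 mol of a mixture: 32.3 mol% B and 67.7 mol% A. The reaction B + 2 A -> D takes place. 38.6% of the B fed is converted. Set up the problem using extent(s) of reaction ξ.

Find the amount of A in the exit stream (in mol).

949 mol

B reacted = 0.386 × 717.1 = 276.8 mol; ν_B = −1, so ξ = 276.8/1 = 276.8 mol.
Outlet amounts (n = n₀ + ν ξ):
  B: 717.1 − 1(276.8) = 440.3
  A: 1503 − 2(276.8) = 949.4
  D: 0 + 1(276.8) = 276.8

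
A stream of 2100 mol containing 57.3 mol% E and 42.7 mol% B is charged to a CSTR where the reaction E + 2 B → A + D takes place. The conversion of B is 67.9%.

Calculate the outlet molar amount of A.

B reacted = 0.679 × 896.7 = 608.9 mol; ν_B = −2, so ξ = 608.9/2 = 304.4 mol.
Outlet amounts (n = n₀ + ν ξ):
  E: 1203 − 1(304.4) = 898.9
  B: 896.7 − 2(304.4) = 287.8
  A: 0 + 1(304.4) = 304.4
  D: 0 + 1(304.4) = 304.4

304 mol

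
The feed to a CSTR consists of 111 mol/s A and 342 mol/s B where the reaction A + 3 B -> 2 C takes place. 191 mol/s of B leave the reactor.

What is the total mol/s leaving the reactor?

For B: n = n₀ − 3ξ → 191 = 342 − 3ξ, giving ξ = 50.33 mol/s.
Outlet amounts (n = n₀ + ν ξ):
  A: 111 − 1(50.33) = 60.67
  B: 342 − 3(50.33) = 191
  C: 0 + 2(50.33) = 100.7
Total out = 60.67 + 191 + 100.7 = 352.3 mol/s.

352 mol/s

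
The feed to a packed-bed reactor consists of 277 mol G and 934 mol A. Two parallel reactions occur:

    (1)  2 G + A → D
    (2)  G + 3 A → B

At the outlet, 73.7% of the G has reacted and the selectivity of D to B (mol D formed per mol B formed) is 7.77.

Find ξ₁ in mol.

Conversion of G: G consumed = 0.737 × 277 = 204.1 mol = 2ξ₁ + 1ξ₂.
Selectivity: 1ξ₁ / (1ξ₂) = 7.77 → ξ₁ = 7.77 ξ₂.
Substitute: (2·7.77 + 1) ξ₂ = 204.1 → ξ₂ = 12.34 mol, ξ₁ = 95.9 mol.
Outlet amounts (n = n₀ + Σ ν·ξ):
  G: 277 − 2(95.9) − 1(12.34) = 72.85
  A: 934 − 1(95.9) − 3(12.34) = 801.1
  D: 0 + 1(95.9) = 95.9
  B: 0 + 1(12.34) = 12.34

ξ₁ = 95.9 mol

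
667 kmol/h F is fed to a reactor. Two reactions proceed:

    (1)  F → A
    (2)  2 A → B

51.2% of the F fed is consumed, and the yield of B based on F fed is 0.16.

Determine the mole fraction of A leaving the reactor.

0.229

Conversion of F: F consumed = 1ξ₁ = 0.512 × 667 → ξ₁ = 341.5 kmol/h.
Yield of B: 1ξ₂ / 667 = 0.16 → ξ₂ = 106.7 kmol/h.
Outlet amounts (n = n₀ + Σ ν·ξ):
  F: 667 − 1(341.5) = 325.5
  A: 0 + 1(341.5) − 2(106.7) = 128.1
  B: 0 + 1(106.7) = 106.7
Total out = 560.3 kmol/h; y_A = 128.1 / 560.3 = 0.2286.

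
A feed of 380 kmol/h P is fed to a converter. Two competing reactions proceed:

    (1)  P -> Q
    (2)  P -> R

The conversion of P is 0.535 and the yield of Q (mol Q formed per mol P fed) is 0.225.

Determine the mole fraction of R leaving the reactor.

Yield of Q: 1ξ₁ / 380 = 0.225 → ξ₁ = 85.5 kmol/h.
Conversion of P: 1ξ₁ + 1ξ₂ = 0.535 × 380 = 203.3 → ξ₂ = 117.8 kmol/h.
Outlet amounts (n = n₀ + Σ ν·ξ):
  P: 380 − 1(85.5) − 1(117.8) = 176.7
  Q: 0 + 1(85.5) = 85.5
  R: 0 + 1(117.8) = 117.8
Total out = 380 kmol/h; y_R = 117.8 / 380 = 0.31.

0.31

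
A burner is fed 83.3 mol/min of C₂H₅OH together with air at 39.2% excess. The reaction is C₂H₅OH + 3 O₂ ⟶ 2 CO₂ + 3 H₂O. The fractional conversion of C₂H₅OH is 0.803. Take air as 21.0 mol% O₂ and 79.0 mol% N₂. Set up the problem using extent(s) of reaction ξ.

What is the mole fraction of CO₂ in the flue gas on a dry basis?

Stoichiometric O₂ = 3 × 83.3 = 249.9 mol/min; O₂ fed = 249.9 × 1.392 = 347.9 mol/min.
N₂ fed = 347.9 × 79/21 = 1309 mol/min.
Fuel reacted = 0.803 × 83.3 → ξ = 66.89 mol/min.
Outlet (n = n₀ + ν ξ):
  C₂H₅OH: 83.3 − 1(66.89) = 16.41
  O₂: 347.9 − 3(66.89) = 147.2
  N₂: 1309 (inert)
  CO₂: 0 + 2(66.89) = 133.8
  H₂O: 0 + 3(66.89) = 200.7
Dry total = 1606 mol/min; y_CO₂ (dry) = 133.8 / 1606 = 0.0833.

0.0833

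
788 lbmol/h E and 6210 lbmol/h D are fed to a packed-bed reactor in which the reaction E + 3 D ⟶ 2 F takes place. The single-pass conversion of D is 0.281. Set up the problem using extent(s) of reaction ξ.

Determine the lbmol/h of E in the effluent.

206 lbmol/h

D reacted = 0.281 × 6210 = 1745 lbmol/h; ν_D = −3, so ξ = 1745/3 = 581.7 lbmol/h.
Outlet amounts (n = n₀ + ν ξ):
  E: 788 − 1(581.7) = 206.3
  D: 6210 − 3(581.7) = 4465
  F: 0 + 2(581.7) = 1163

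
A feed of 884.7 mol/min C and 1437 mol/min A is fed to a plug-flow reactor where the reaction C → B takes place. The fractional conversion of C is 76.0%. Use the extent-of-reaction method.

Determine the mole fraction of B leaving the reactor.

C reacted = 0.76 × 884.7 = 672.4 mol/min; ν_C = −1, so ξ = 672.4/1 = 672.4 mol/min.
Outlet amounts (n = n₀ + ν ξ):
  C: 884.7 − 1(672.4) = 212.3
  B: 0 + 1(672.4) = 672.4
  A: 1437 (inert)
Total out = 2322 mol/min; y_B = 672.4 / 2322 = 0.2896.

0.29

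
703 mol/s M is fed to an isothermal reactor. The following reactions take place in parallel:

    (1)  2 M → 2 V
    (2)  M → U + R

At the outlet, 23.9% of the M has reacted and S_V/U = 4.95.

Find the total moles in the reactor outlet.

731 mol/s

Conversion of M: M consumed = 0.239 × 703 = 168 mol/s = 2ξ₁ + 1ξ₂.
Selectivity: 2ξ₁ / (1ξ₂) = 4.95 → ξ₁ = 2.475 ξ₂.
Substitute: (2·2.475 + 1) ξ₂ = 168 → ξ₂ = 28.24 mol/s, ξ₁ = 69.89 mol/s.
Outlet amounts (n = n₀ + Σ ν·ξ):
  M: 703 − 2(69.89) − 1(28.24) = 535
  V: 0 + 2(69.89) = 139.8
  U: 0 + 1(28.24) = 28.24
  R: 0 + 1(28.24) = 28.24
Total out = 535 + 139.8 + 28.24 + 28.24 = 731.2 mol/s.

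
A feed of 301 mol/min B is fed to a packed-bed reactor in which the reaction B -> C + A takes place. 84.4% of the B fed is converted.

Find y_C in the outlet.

0.458

B reacted = 0.844 × 301 = 254 mol/min; ν_B = −1, so ξ = 254/1 = 254 mol/min.
Outlet amounts (n = n₀ + ν ξ):
  B: 301 − 1(254) = 46.96
  C: 0 + 1(254) = 254
  A: 0 + 1(254) = 254
Total out = 555 mol/min; y_C = 254 / 555 = 0.4577.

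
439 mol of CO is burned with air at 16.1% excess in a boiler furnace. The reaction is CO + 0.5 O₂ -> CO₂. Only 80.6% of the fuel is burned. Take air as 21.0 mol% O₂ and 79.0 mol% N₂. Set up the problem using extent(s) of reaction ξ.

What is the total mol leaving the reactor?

Stoichiometric O₂ = 0.5 × 439 = 219.5 mol; O₂ fed = 219.5 × 1.161 = 254.8 mol.
N₂ fed = 254.8 × 79/21 = 958.7 mol.
Fuel reacted = 0.806 × 439 → ξ = 353.8 mol.
Outlet (n = n₀ + ν ξ):
  CO: 439 − 1(353.8) = 85.17
  O₂: 254.8 − 0.5(353.8) = 77.92
  N₂: 958.7 (inert)
  CO₂: 0 + 1(353.8) = 353.8
Total out = 85.17 + 77.92 + 958.7 + 353.8 = 1476 mol.

1480 mol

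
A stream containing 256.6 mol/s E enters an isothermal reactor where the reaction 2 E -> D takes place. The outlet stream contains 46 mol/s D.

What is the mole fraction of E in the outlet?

For D: n = n₀ + 1ξ → 46 = 0 + 1ξ, giving ξ = 46 mol/s.
Outlet amounts (n = n₀ + ν ξ):
  E: 256.6 − 2(46) = 164.6
  D: 0 + 1(46) = 46
Total out = 210.6 mol/s; y_E = 164.6 / 210.6 = 0.7816.

0.782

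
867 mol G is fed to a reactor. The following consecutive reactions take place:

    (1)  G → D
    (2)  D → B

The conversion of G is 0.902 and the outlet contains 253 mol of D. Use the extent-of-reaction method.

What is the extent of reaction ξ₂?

ξ₂ = 529 mol

Conversion of G: G consumed = 1ξ₁ = 0.902 × 867 → ξ₁ = 782 mol.
D balance: n_D = 0 + 1ξ₁ − 1ξ₂ = 253 → ξ₂ = (1·782 − 253)/1 = 529 mol.
Outlet amounts (n = n₀ + Σ ν·ξ):
  G: 867 − 1(782) = 84.97
  D: 0 + 1(782) − 1(529) = 253
  B: 0 + 1(529) = 529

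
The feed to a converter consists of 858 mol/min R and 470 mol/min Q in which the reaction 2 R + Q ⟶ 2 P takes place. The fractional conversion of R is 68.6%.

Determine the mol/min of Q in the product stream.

176 mol/min

R reacted = 0.686 × 858 = 588.6 mol/min; ν_R = −2, so ξ = 588.6/2 = 294.3 mol/min.
Outlet amounts (n = n₀ + ν ξ):
  R: 858 − 2(294.3) = 269.4
  Q: 470 − 1(294.3) = 175.7
  P: 0 + 2(294.3) = 588.6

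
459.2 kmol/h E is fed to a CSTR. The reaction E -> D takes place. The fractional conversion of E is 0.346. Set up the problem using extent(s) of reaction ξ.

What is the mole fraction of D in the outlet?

E reacted = 0.346 × 459.2 = 158.9 kmol/h; ν_E = −1, so ξ = 158.9/1 = 158.9 kmol/h.
Outlet amounts (n = n₀ + ν ξ):
  E: 459.2 − 1(158.9) = 300.3
  D: 0 + 1(158.9) = 158.9
Total out = 459.2 kmol/h; y_D = 158.9 / 459.2 = 0.346.

0.346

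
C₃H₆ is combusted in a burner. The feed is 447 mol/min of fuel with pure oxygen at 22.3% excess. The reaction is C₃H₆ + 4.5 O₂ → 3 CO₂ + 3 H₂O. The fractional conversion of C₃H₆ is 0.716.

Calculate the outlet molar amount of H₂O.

960 mol/min

Stoichiometric O₂ = 4.5 × 447 = 2012 mol/min; O₂ fed = 2012 × 1.223 = 2460 mol/min.
Fuel reacted = 0.716 × 447 → ξ = 320.1 mol/min.
Outlet (n = n₀ + ν ξ):
  C₃H₆: 447 − 1(320.1) = 126.9
  O₂: 2460 − 4.5(320.1) = 1020
  CO₂: 0 + 3(320.1) = 960.2
  H₂O: 0 + 3(320.1) = 960.2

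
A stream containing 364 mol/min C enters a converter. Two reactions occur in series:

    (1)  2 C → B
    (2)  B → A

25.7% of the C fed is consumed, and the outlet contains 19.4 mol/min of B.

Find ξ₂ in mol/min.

ξ₂ = 27.4 mol/min

Conversion of C: C consumed = 2ξ₁ = 0.257 × 364 → ξ₁ = 46.77 mol/min.
B balance: n_B = 0 + 1ξ₁ − 1ξ₂ = 19.4 → ξ₂ = (1·46.77 − 19.4)/1 = 27.37 mol/min.
Outlet amounts (n = n₀ + Σ ν·ξ):
  C: 364 − 2(46.77) = 270.5
  B: 0 + 1(46.77) − 1(27.37) = 19.4
  A: 0 + 1(27.37) = 27.37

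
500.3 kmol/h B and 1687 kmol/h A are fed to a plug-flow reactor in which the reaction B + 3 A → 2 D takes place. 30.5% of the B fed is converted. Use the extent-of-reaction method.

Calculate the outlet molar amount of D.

305 kmol/h

B reacted = 0.305 × 500.3 = 152.6 kmol/h; ν_B = −1, so ξ = 152.6/1 = 152.6 kmol/h.
Outlet amounts (n = n₀ + ν ξ):
  B: 500.3 − 1(152.6) = 347.7
  A: 1687 − 3(152.6) = 1229
  D: 0 + 2(152.6) = 305.2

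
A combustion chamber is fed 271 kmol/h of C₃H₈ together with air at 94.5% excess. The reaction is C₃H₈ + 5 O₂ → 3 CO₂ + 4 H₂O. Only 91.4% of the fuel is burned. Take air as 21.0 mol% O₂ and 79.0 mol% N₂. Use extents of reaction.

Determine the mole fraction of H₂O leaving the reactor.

Stoichiometric O₂ = 5 × 271 = 1355 kmol/h; O₂ fed = 1355 × 1.945 = 2635 kmol/h.
N₂ fed = 2635 × 79/21 = 9914 kmol/h.
Fuel reacted = 0.914 × 271 → ξ = 247.7 kmol/h.
Outlet (n = n₀ + ν ξ):
  C₃H₈: 271 − 1(247.7) = 23.31
  O₂: 2635 − 5(247.7) = 1397
  N₂: 9914 (inert)
  CO₂: 0 + 3(247.7) = 743.1
  H₂O: 0 + 4(247.7) = 990.8
Total out = 13070 kmol/h; y_H₂O = 990.8 / 13070 = 0.07581.

0.0758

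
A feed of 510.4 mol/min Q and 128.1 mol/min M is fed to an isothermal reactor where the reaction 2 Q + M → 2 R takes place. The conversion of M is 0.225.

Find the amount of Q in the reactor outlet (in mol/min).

453 mol/min

M reacted = 0.225 × 128.1 = 28.82 mol/min; ν_M = −1, so ξ = 28.82/1 = 28.82 mol/min.
Outlet amounts (n = n₀ + ν ξ):
  Q: 510.4 − 2(28.82) = 452.8
  M: 128.1 − 1(28.82) = 99.28
  R: 0 + 2(28.82) = 57.64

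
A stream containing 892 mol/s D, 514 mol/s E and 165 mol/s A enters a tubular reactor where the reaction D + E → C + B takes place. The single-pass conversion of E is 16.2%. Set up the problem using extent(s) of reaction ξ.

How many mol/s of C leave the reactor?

E reacted = 0.162 × 514 = 83.27 mol/s; ν_E = −1, so ξ = 83.27/1 = 83.27 mol/s.
Outlet amounts (n = n₀ + ν ξ):
  D: 892 − 1(83.27) = 808.7
  E: 514 − 1(83.27) = 430.7
  C: 0 + 1(83.27) = 83.27
  B: 0 + 1(83.27) = 83.27
  A: 165 (inert)

83.3 mol/s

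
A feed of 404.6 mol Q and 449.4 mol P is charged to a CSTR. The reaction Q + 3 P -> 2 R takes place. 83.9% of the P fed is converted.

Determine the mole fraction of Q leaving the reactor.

P reacted = 0.839 × 449.4 = 377 mol; ν_P = −3, so ξ = 377/3 = 125.7 mol.
Outlet amounts (n = n₀ + ν ξ):
  Q: 404.6 − 1(125.7) = 278.9
  P: 449.4 − 3(125.7) = 72.35
  R: 0 + 2(125.7) = 251.4
Total out = 602.6 mol; y_Q = 278.9 / 602.6 = 0.4628.

0.463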